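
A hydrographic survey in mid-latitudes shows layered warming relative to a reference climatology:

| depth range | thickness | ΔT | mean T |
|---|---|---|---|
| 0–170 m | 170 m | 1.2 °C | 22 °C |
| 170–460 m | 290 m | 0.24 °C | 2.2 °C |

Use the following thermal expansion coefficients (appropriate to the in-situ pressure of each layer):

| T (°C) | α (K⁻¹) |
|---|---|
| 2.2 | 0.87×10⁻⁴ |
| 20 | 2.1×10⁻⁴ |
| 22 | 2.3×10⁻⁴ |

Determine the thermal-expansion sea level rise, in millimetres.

Layer 1 at 22 °C → α = 2.3×10⁻⁴ K⁻¹
Layer 2 at 2.2 °C → α = 0.87×10⁻⁴ K⁻¹
Layer 1: 170 × 2.3×10⁻⁴ × 1.2 = 0.04692 m
170–460 m: 0.24 × 290 × 0.87×10⁻⁴ = 0.0060552 m
Δh = 0.04692 + 0.0060552 = 0.0529752 m ≈ 53.0 mm

about 53.0 mm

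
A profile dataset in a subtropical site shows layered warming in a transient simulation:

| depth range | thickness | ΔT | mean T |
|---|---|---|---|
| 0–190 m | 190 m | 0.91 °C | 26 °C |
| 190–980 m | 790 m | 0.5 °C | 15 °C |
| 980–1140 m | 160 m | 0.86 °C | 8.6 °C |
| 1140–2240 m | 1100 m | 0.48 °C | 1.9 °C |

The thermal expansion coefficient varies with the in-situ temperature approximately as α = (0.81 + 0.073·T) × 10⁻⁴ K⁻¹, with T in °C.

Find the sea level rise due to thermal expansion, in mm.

about 192 mm

Layer 1: α = (0.81 + 0.073×26)×10⁻⁴ = 2.708×10⁻⁴ K⁻¹
Layer 2: α = (0.81 + 0.073×15)×10⁻⁴ = 1.905×10⁻⁴ K⁻¹
Layer 3: α = (0.81 + 0.073×8.6)×10⁻⁴ = 1.4378×10⁻⁴ K⁻¹
Layer 4: α = (0.81 + 0.073×1.9)×10⁻⁴ = 0.9487×10⁻⁴ K⁻¹
0.91 × 190 × 2.708×10⁻⁴ = 0.04682132 m
Layer 2: 790 × 1.905×10⁻⁴ × 0.5 = 0.0752475 m
980–1140 m: 0.86 × 1.4378×10⁻⁴ × 160 = 0.019784128 m
Layer 4: 0.48 × 0.9487×10⁻⁴ × 1100 = 0.05009136 m
Δh = 0.04682132 + 0.0752475 + 0.019784128 + 0.05009136 = 0.191944308 m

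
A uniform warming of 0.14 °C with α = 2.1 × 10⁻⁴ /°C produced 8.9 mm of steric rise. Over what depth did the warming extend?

303 m

H = Δh/(αΔT) = 0.0089 / (2.1×10⁻⁴ × 0.14) ≈ 302.7 m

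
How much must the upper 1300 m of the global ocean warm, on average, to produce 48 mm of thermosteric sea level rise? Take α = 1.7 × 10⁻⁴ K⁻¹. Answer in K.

ΔT = Δh/(αH) = 0.048 / (1.7×10⁻⁴ × 1300) ≈ 0.2172 K

0.22 K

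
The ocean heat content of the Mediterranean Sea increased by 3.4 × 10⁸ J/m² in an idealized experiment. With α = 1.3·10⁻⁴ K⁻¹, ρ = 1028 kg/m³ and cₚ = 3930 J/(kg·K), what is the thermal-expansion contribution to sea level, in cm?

Δh = αQ/(ρcₚ) = 1.3×10⁻⁴ × 3.4×10⁸ / (1028 × 3930) ≈ 0.01094 m

1.1 cm of thermosteric rise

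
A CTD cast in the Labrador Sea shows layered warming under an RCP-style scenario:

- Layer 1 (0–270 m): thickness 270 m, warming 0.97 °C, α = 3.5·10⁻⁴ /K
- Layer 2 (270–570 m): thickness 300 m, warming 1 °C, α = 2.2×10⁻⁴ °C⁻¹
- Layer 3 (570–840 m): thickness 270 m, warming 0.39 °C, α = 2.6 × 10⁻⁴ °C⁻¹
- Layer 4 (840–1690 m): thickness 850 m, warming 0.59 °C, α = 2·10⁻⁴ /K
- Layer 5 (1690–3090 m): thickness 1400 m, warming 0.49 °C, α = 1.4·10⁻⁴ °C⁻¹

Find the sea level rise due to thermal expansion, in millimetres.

381 mm of thermosteric rise

Layer 1: 0.97 × 270 × 3.5×10⁻⁴ = 0.091665 m
1 × 2.2×10⁻⁴ × 300 = 0.06600 m
570–840 m: 2.6×10⁻⁴ × 0.39 × 270 = 0.027378 m
840–1690 m: 850 × 0.59 × 2×10⁻⁴ = 0.10030 m
Layer 5: 1400 × 0.49 × 1.4×10⁻⁴ = 0.09604 m
Δh = 0.091665 + 0.06600 + 0.027378 + 0.10030 + 0.09604 = 0.381383 m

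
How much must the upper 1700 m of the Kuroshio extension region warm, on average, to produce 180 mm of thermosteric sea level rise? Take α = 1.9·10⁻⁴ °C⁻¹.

ΔT = Δh/(αH) = 0.18 / (1.9×10⁻⁴ × 1700) ≈ 0.5573 K

about 0.56 K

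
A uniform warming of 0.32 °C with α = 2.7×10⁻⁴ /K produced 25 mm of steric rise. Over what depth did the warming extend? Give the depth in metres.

289 m

H = Δh/(αΔT) = 0.025 / (2.7×10⁻⁴ × 0.32) ≈ 289.4 m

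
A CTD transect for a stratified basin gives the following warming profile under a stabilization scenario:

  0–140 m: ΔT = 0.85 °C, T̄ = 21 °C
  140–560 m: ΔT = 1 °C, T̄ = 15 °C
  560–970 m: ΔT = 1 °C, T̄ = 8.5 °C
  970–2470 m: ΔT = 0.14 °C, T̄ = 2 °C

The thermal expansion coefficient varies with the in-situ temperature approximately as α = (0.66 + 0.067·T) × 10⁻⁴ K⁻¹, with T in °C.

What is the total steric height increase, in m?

0.162 m of thermosteric rise

Layer 1: α = (0.66 + 0.067×21)×10⁻⁴ = 2.067×10⁻⁴ K⁻¹
Layer 2: α = (0.66 + 0.067×15)×10⁻⁴ = 1.665×10⁻⁴ K⁻¹
Layer 3: α = (0.66 + 0.067×8.5)×10⁻⁴ = 1.2295×10⁻⁴ K⁻¹
Layer 4: α = (0.66 + 0.067×2)×10⁻⁴ = 0.794×10⁻⁴ K⁻¹
2.067×10⁻⁴ × 140 × 0.85 = 0.0245973 m
Layer 2: 420 × 1.665×10⁻⁴ × 1 = 0.06993 m
410 × 1.2295×10⁻⁴ × 1 = 0.0504095 m
970–2470 m: 1500 × 0.794×10⁻⁴ × 0.14 = 0.016674 m
Δh = 0.0245973 + 0.06993 + 0.0504095 + 0.016674 = 0.1616108 m ≈ 0.162 m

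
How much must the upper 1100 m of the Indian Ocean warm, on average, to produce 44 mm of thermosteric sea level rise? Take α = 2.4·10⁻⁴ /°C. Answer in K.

0.17 K

ΔT = Δh/(αH) = 0.044 / (2.4×10⁻⁴ × 1100) ≈ 0.1667 K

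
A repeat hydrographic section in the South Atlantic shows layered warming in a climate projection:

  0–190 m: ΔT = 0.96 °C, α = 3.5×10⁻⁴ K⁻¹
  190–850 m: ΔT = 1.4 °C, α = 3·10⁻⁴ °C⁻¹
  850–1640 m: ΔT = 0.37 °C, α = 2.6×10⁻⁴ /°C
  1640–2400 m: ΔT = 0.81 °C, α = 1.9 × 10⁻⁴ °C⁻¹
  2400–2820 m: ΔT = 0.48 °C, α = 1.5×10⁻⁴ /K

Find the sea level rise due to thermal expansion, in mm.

564 mm

0–190 m: 3.5×10⁻⁴ × 0.96 × 190 = 0.06384 m
Layer 2: 660 × 1.4 × 3×10⁻⁴ = 0.27720 m
790 × 0.37 × 2.6×10⁻⁴ = 0.075998 m
0.81 × 760 × 1.9×10⁻⁴ = 0.116964 m
420 × 1.5×10⁻⁴ × 0.48 = 0.03024 m
Δh = 0.06384 + 0.27720 + 0.075998 + 0.116964 + 0.03024 = 0.564242 m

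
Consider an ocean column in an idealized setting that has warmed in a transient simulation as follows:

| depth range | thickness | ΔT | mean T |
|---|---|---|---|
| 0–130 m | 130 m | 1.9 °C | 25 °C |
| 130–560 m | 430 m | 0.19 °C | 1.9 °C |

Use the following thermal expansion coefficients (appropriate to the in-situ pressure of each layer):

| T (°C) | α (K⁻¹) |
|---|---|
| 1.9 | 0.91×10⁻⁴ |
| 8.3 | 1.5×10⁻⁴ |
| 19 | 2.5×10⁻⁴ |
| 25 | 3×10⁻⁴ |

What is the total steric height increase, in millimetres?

Δh ≈ 82 mm

Layer 1 at 25 °C → α = 3×10⁻⁴ K⁻¹
Layer 2 at 1.9 °C → α = 0.91×10⁻⁴ K⁻¹
3×10⁻⁴ × 130 × 1.9 = 0.07410 m
Layer 2: 0.91×10⁻⁴ × 430 × 0.19 = 0.0074347 m
Δh = 0.07410 + 0.0074347 = 0.0815347 m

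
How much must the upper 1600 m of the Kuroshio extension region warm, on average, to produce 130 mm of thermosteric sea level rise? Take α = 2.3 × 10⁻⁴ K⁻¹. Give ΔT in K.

0.353 K

ΔT = Δh/(αH) = 0.13 / (2.3×10⁻⁴ × 1600) ≈ 0.3533 K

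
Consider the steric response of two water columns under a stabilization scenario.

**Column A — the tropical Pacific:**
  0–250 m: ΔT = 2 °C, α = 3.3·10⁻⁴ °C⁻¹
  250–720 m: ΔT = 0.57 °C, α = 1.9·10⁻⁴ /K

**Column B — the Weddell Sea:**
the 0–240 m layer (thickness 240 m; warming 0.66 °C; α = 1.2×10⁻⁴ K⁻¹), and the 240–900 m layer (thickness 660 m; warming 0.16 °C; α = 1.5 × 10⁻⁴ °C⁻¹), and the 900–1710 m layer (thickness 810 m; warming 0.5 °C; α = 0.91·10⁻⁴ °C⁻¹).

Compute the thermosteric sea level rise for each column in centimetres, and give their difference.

A 0–250 m: 3.3×10⁻⁴ × 250 × 2 = 0.16500 m
A 250–720 m: 1.9×10⁻⁴ × 470 × 0.57 = 0.050901 m
A total: 0.215901 m
B 1.2×10⁻⁴ × 0.66 × 240 = 0.019008 m
B Layer 2: 660 × 1.5×10⁻⁴ × 0.16 = 0.01584 m
B Layer 3: 0.5 × 810 × 0.91×10⁻⁴ = 0.036855 m
B total: 0.071703 m
Difference: 0.215901 − 0.071703 = 0.144198 m

Δh_A ≈ 21.6 cm, Δh_B ≈ 7.17 cm; difference ≈ 14.4 cm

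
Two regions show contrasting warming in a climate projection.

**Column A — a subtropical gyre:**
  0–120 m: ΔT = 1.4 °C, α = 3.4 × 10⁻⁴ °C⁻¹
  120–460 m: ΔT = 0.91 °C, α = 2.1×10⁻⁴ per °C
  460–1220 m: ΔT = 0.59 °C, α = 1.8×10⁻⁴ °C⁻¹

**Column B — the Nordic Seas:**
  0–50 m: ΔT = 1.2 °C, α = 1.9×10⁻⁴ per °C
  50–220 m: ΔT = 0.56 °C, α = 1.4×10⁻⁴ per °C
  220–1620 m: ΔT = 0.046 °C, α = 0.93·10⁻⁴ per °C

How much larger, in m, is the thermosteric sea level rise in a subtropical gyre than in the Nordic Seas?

A 0–120 m: 3.4×10⁻⁴ × 1.4 × 120 = 0.05712 m
A 120–460 m: 2.1×10⁻⁴ × 340 × 0.91 = 0.064974 m
A 460–1220 m: 1.8×10⁻⁴ × 760 × 0.59 = 0.080712 m
A total: 0.202806 m
B Layer 1: 50 × 1.9×10⁻⁴ × 1.2 = 0.01140 m
B Layer 2: 0.56 × 170 × 1.4×10⁻⁴ = 0.013328 m
B Layer 3: 0.93×10⁻⁴ × 0.046 × 1400 = 0.0059892 m
B total: 0.0307172 m
Difference: 0.202806 − 0.0307172 = 0.1720888 m

Δh_A − Δh_B ≈ 0.172 m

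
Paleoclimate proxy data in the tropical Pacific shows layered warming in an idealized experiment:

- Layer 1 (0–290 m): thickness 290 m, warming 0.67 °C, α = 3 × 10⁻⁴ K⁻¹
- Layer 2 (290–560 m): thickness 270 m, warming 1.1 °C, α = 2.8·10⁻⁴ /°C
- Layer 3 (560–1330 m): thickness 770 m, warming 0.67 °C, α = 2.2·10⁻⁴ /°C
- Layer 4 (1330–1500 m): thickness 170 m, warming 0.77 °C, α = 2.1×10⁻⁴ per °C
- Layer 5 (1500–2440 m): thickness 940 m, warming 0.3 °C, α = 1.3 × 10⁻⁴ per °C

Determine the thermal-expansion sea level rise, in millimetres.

Layer 1: 290 × 3×10⁻⁴ × 0.67 = 0.05829 m
Layer 2: 2.8×10⁻⁴ × 1.1 × 270 = 0.08316 m
Layer 3: 770 × 2.2×10⁻⁴ × 0.67 = 0.113498 m
Layer 4: 0.77 × 170 × 2.1×10⁻⁴ = 0.027489 m
1500–2440 m: 0.3 × 1.3×10⁻⁴ × 940 = 0.03666 m
Δh = 0.05829 + 0.08316 + 0.113498 + 0.027489 + 0.03666 = 0.319097 m

about 319 mm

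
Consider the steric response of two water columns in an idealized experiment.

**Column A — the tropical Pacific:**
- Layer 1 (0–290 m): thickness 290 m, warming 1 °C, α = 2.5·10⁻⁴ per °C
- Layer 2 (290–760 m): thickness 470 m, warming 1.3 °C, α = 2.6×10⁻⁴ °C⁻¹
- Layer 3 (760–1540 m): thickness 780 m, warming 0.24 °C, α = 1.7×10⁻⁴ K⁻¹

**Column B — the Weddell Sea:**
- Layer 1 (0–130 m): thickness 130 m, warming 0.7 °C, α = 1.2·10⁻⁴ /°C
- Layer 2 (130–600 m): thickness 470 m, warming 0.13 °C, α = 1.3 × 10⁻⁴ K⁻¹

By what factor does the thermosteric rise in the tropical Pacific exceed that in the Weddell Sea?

≈ 14×

A 0–290 m: 1 × 2.5×10⁻⁴ × 290 = 0.07250 m
A 290–760 m: 2.6×10⁻⁴ × 1.3 × 470 = 0.15886 m
A 760–1540 m: 1.7×10⁻⁴ × 780 × 0.24 = 0.031824 m
A total: 0.263184 m
B 0–130 m: 130 × 1.2×10⁻⁴ × 0.7 = 0.01092 m
B 1.3×10⁻⁴ × 470 × 0.13 = 0.007943 m
B total: 0.018863 m
Ratio: 0.263184 / 0.018863 ≈ 13.95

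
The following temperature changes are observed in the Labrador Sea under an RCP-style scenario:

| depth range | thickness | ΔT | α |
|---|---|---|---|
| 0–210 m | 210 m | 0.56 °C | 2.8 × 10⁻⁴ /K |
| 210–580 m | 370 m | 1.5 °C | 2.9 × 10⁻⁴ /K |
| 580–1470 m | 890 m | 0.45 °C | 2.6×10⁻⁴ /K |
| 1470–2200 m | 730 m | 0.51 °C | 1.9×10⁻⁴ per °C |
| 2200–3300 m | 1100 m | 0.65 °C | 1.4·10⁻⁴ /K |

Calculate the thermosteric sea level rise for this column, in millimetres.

Δh ≈ 469 mm

2.8×10⁻⁴ × 210 × 0.56 = 0.032928 m
Layer 2: 2.9×10⁻⁴ × 1.5 × 370 = 0.16095 m
Layer 3: 890 × 2.6×10⁻⁴ × 0.45 = 0.10413 m
Layer 4: 730 × 1.9×10⁻⁴ × 0.51 = 0.070737 m
Layer 5: 1.4×10⁻⁴ × 1100 × 0.65 = 0.10010 m
Δh = 0.032928 + 0.16095 + 0.10413 + 0.070737 + 0.10010 = 0.468845 m ≈ 469 mm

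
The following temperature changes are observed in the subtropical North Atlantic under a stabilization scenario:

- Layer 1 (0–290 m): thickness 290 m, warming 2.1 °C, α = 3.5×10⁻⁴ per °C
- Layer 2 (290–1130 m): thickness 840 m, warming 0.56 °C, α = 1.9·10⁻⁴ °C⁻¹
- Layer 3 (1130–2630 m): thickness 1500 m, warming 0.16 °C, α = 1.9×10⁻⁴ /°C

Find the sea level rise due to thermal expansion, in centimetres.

290 × 2.1 × 3.5×10⁻⁴ = 0.21315 m
Layer 2: 0.56 × 1.9×10⁻⁴ × 840 = 0.089376 m
1.9×10⁻⁴ × 0.16 × 1500 = 0.04560 m
Δh = 0.21315 + 0.089376 + 0.04560 = 0.348126 m

35 cm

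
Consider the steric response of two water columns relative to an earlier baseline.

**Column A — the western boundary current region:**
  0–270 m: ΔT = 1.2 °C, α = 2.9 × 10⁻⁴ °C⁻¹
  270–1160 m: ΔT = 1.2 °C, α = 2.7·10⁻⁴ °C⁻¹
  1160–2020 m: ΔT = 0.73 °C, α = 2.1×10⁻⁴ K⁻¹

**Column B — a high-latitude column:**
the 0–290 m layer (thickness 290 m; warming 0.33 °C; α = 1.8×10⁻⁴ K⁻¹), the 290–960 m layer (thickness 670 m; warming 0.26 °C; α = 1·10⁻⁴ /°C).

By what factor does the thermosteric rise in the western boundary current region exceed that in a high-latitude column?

≈ 15×

A 270 × 1.2 × 2.9×10⁻⁴ = 0.09396 m
A 2.7×10⁻⁴ × 1.2 × 890 = 0.28836 m
A 2.1×10⁻⁴ × 0.73 × 860 = 0.131838 m
A total: 0.514158 m
B 0–290 m: 290 × 0.33 × 1.8×10⁻⁴ = 0.017226 m
B 290–960 m: 670 × 1×10⁻⁴ × 0.26 = 0.01742 m
B total: 0.034646 m
Ratio: 0.514158 / 0.034646 ≈ 14.84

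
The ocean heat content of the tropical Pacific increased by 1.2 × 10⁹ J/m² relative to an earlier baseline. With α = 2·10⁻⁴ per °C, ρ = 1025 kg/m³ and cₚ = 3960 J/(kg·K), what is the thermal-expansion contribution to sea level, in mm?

Δh = αQ/(ρcₚ) = 2×10⁻⁴ × 1.2×10⁹ / (1025 × 3960) ≈ 0.059128 m

Δh ≈ 59.1 mm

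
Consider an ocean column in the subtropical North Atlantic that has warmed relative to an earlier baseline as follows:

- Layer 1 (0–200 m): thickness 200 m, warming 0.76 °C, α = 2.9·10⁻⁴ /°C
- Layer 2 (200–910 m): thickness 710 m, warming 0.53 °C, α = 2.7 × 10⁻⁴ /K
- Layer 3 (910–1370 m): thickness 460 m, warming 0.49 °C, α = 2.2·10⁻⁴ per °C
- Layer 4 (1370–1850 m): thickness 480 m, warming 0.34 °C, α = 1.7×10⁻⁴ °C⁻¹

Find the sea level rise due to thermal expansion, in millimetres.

0–200 m: 200 × 0.76 × 2.9×10⁻⁴ = 0.04408 m
200–910 m: 0.53 × 710 × 2.7×10⁻⁴ = 0.101601 m
Layer 3: 2.2×10⁻⁴ × 0.49 × 460 = 0.049588 m
Layer 4: 0.34 × 1.7×10⁻⁴ × 480 = 0.027744 m
Δh = 0.04408 + 0.101601 + 0.049588 + 0.027744 = 0.223013 m ≈ 223 mm

about 223 mm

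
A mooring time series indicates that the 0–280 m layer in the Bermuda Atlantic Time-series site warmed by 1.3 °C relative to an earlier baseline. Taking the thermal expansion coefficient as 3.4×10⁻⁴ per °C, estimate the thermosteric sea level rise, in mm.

Δh = αΔT·H = 3.4×10⁻⁴ × 1.3 × 280 = 0.12376 m

about 124 mm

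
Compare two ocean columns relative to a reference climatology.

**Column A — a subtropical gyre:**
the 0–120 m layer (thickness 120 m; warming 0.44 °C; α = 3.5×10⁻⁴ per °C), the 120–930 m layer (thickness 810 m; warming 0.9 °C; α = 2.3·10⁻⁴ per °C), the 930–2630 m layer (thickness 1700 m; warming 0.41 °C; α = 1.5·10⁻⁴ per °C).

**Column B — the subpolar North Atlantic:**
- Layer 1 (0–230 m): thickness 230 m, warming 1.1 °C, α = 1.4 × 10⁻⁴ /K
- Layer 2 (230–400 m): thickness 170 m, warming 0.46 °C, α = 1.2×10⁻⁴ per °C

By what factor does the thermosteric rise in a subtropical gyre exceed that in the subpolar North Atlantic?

A 0–120 m: 3.5×10⁻⁴ × 120 × 0.44 = 0.01848 m
A 810 × 0.9 × 2.3×10⁻⁴ = 0.16767 m
A Layer 3: 0.41 × 1.5×10⁻⁴ × 1700 = 0.10455 m
A total: 0.29070 m
B 1.4×10⁻⁴ × 230 × 1.1 = 0.03542 m
B 1.2×10⁻⁴ × 170 × 0.46 = 0.009384 m
B total: 0.044804 m
Ratio: 0.29070 / 0.044804 ≈ 6.488

≈ 6.49×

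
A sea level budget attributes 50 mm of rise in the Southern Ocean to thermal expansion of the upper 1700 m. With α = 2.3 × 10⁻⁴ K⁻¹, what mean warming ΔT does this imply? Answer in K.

about 0.128 K

ΔT = Δh/(αH) = 0.05 / (2.3×10⁻⁴ × 1700) ≈ 0.1279 K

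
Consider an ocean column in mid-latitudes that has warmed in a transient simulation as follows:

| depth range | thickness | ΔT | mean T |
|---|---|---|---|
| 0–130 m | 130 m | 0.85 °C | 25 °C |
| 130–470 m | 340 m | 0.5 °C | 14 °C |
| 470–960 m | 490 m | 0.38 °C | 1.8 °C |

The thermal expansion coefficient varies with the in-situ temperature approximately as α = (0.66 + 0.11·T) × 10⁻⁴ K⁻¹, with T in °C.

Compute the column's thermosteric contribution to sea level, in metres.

0.0911 m

Layer 1: α = (0.66 + 0.11×25)×10⁻⁴ = 3.41×10⁻⁴ K⁻¹
Layer 2: α = (0.66 + 0.11×14)×10⁻⁴ = 2.2×10⁻⁴ K⁻¹
Layer 3: α = (0.66 + 0.11×1.8)×10⁻⁴ = 0.858×10⁻⁴ K⁻¹
130 × 0.85 × 3.41×10⁻⁴ = 0.0376805 m
0.5 × 340 × 2.2×10⁻⁴ = 0.03740 m
Layer 3: 0.858×10⁻⁴ × 0.38 × 490 = 0.01597596 m
Δh = 0.0376805 + 0.03740 + 0.01597596 = 0.09105646 m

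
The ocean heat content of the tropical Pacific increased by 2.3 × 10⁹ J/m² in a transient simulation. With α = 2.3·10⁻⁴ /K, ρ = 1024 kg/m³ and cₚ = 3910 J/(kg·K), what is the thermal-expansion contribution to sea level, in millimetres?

132 mm

Δh = αQ/(ρcₚ) = 2.3×10⁻⁴ × 2.3×10⁹ / (1024 × 3910) ≈ 0.13212 m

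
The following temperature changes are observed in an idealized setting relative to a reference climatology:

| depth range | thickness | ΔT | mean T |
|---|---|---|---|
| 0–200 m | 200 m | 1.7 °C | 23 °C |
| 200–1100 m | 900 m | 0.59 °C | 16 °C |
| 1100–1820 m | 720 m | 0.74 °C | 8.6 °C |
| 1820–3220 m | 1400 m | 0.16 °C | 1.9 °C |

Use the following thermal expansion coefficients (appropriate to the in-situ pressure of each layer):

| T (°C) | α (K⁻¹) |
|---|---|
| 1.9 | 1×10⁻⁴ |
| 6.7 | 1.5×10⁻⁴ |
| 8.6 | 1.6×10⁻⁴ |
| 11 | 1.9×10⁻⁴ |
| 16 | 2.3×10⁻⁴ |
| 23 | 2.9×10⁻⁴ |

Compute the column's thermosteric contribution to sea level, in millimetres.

Layer 1 at 23 °C → α = 2.9×10⁻⁴ K⁻¹
Layer 2 at 16 °C → α = 2.3×10⁻⁴ K⁻¹
Layer 3 at 8.6 °C → α = 1.6×10⁻⁴ K⁻¹
Layer 4 at 1.9 °C → α = 1×10⁻⁴ K⁻¹
0–200 m: 2.9×10⁻⁴ × 1.7 × 200 = 0.09860 m
900 × 2.3×10⁻⁴ × 0.59 = 0.12213 m
Layer 3: 1.6×10⁻⁴ × 720 × 0.74 = 0.085248 m
1×10⁻⁴ × 1400 × 0.16 = 0.02240 m
Δh = 0.09860 + 0.12213 + 0.085248 + 0.02240 = 0.328378 m

Δh ≈ 328 mm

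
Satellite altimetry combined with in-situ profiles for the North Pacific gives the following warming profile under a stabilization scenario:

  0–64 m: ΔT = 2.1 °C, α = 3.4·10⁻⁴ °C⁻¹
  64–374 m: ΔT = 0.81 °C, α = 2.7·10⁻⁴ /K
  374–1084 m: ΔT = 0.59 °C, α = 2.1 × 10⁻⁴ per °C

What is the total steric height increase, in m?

3.4×10⁻⁴ × 2.1 × 64 = 0.045696 m
0.81 × 2.7×10⁻⁴ × 310 = 0.067797 m
374–1084 m: 2.1×10⁻⁴ × 0.59 × 710 = 0.087969 m
Δh = 0.045696 + 0.067797 + 0.087969 = 0.201462 m ≈ 0.201 m

Δh = 0.201 m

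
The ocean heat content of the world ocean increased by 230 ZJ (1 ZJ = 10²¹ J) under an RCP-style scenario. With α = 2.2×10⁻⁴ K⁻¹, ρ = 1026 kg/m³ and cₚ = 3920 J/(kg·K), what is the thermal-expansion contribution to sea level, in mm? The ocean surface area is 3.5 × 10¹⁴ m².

Δh = 36 mm

Per unit area: Q = 230×10²¹ / (3.5×10¹⁴) ≈ 6.571×10⁸ J/m²
Δh = αQ/(ρcₚ) = 2.2×10⁻⁴ × 6.571×10⁸ / (1026 × 3920) ≈ 0.035944 m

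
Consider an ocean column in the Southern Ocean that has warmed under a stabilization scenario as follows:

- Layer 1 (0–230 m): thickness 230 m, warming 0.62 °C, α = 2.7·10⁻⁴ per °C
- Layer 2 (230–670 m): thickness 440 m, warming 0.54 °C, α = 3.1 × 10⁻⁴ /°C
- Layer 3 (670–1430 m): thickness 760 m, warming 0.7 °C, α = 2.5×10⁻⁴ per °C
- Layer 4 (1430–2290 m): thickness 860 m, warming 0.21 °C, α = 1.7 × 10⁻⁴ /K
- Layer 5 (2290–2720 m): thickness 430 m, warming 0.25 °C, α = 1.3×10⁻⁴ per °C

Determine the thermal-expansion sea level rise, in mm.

230 × 2.7×10⁻⁴ × 0.62 = 0.038502 m
230–670 m: 440 × 0.54 × 3.1×10⁻⁴ = 0.073656 m
670–1430 m: 2.5×10⁻⁴ × 0.7 × 760 = 0.13300 m
Layer 4: 1.7×10⁻⁴ × 860 × 0.21 = 0.030702 m
430 × 0.25 × 1.3×10⁻⁴ = 0.013975 m
Δh = 0.038502 + 0.073656 + 0.13300 + 0.030702 + 0.013975 = 0.289835 m ≈ 290 mm

290 mm of thermosteric rise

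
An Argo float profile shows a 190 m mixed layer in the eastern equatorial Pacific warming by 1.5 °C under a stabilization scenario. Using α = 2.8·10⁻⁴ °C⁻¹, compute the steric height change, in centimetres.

Δh = αΔT·H = 2.8×10⁻⁴ × 1.5 × 190 = 0.07980 m

7.98 cm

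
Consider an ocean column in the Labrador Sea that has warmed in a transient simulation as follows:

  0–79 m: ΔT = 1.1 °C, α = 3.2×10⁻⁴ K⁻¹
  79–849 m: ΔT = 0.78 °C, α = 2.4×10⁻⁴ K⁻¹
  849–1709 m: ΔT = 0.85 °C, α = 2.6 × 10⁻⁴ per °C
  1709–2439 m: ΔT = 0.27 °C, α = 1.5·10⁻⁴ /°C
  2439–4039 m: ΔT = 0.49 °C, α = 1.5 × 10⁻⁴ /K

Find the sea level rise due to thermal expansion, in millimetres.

Δh ≈ 509 mm

3.2×10⁻⁴ × 79 × 1.1 = 0.027808 m
Layer 2: 770 × 0.78 × 2.4×10⁻⁴ = 0.144144 m
860 × 0.85 × 2.6×10⁻⁴ = 0.19006 m
0.27 × 1.5×10⁻⁴ × 730 = 0.029565 m
2439–4039 m: 1600 × 1.5×10⁻⁴ × 0.49 = 0.11760 m
Δh = 0.027808 + 0.144144 + 0.19006 + 0.029565 + 0.11760 = 0.509177 m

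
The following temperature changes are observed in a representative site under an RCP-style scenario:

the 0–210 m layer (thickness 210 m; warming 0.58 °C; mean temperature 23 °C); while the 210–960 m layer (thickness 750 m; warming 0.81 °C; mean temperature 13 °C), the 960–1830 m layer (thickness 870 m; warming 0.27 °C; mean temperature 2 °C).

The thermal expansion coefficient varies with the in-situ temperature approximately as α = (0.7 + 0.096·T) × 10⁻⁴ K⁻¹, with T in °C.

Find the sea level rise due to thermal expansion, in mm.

about 170 mm

Layer 1: α = (0.7 + 0.096×23)×10⁻⁴ = 2.908×10⁻⁴ K⁻¹
Layer 2: α = (0.7 + 0.096×13)×10⁻⁴ = 1.948×10⁻⁴ K⁻¹
Layer 3: α = (0.7 + 0.096×2)×10⁻⁴ = 0.892×10⁻⁴ K⁻¹
0.58 × 2.908×10⁻⁴ × 210 = 0.03541944 m
210–960 m: 750 × 1.948×10⁻⁴ × 0.81 = 0.118341 m
960–1830 m: 0.27 × 0.892×10⁻⁴ × 870 = 0.02095308 m
Δh = 0.03541944 + 0.118341 + 0.02095308 = 0.17471352 m ≈ 170 mm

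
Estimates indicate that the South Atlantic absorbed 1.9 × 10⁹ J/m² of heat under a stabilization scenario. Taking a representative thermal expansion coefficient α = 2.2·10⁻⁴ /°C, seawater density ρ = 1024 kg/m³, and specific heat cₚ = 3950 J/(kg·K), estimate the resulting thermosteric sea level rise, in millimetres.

about 103 mm

Δh = αQ/(ρcₚ) = 2.2×10⁻⁴ × 1.9×10⁹ / (1024 × 3950) ≈ 0.10334 m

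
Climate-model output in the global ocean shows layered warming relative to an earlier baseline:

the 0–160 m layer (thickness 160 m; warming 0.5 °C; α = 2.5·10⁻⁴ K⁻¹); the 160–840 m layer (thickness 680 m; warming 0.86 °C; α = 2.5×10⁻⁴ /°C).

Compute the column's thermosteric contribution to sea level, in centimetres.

Layer 1: 0.5 × 160 × 2.5×10⁻⁴ = 0.02000 m
Layer 2: 2.5×10⁻⁴ × 0.86 × 680 = 0.14620 m
Δh = 0.02000 + 0.14620 = 0.16620 m ≈ 16.6 cm

16.6 cm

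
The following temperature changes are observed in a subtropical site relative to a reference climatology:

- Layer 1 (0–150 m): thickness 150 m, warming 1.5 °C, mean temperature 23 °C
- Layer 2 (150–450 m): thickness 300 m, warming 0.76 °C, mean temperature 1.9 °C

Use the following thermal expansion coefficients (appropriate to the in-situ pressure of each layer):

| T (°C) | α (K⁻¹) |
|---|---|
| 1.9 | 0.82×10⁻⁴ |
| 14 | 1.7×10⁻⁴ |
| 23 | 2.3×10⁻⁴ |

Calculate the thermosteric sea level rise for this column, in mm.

about 70.4 mm

Layer 1 at 23 °C → α = 2.3×10⁻⁴ K⁻¹
Layer 2 at 1.9 °C → α = 0.82×10⁻⁴ K⁻¹
0–150 m: 150 × 1.5 × 2.3×10⁻⁴ = 0.05175 m
0.82×10⁻⁴ × 0.76 × 300 = 0.018696 m
Δh = 0.05175 + 0.018696 = 0.070446 m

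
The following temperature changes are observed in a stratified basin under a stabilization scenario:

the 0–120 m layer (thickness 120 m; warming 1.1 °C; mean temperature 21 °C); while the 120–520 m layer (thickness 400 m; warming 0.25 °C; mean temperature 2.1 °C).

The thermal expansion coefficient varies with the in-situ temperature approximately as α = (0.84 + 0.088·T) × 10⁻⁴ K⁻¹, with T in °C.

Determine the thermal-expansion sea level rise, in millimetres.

Δh = 46 mm

Layer 1: α = (0.84 + 0.088×21)×10⁻⁴ = 2.688×10⁻⁴ K⁻¹
Layer 2: α = (0.84 + 0.088×2.1)×10⁻⁴ = 1.0248×10⁻⁴ K⁻¹
2.688×10⁻⁴ × 120 × 1.1 = 0.0354816 m
120–520 m: 400 × 1.0248×10⁻⁴ × 0.25 = 0.010248 m
Δh = 0.0354816 + 0.010248 = 0.0457296 m ≈ 46 mm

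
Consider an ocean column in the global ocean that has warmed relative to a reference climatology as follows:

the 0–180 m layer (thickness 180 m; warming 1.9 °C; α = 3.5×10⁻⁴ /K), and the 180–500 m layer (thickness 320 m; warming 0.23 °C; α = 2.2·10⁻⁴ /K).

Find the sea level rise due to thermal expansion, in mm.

about 136 mm

1.9 × 3.5×10⁻⁴ × 180 = 0.11970 m
2.2×10⁻⁴ × 0.23 × 320 = 0.016192 m
Δh = 0.11970 + 0.016192 = 0.135892 m ≈ 136 mm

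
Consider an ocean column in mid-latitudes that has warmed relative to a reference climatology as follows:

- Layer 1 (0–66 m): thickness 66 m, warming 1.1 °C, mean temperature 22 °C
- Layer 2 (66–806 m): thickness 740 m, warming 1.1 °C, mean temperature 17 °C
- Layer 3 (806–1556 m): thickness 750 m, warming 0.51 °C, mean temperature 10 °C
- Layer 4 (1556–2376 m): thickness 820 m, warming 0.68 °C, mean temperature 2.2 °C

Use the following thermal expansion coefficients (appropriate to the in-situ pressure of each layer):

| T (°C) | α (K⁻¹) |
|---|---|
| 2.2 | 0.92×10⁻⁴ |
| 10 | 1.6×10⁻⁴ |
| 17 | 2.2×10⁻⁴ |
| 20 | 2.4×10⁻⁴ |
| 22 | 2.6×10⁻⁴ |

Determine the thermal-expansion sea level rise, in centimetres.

Layer 1 at 22 °C → α = 2.6×10⁻⁴ K⁻¹
Layer 2 at 17 °C → α = 2.2×10⁻⁴ K⁻¹
Layer 3 at 10 °C → α = 1.6×10⁻⁴ K⁻¹
Layer 4 at 2.2 °C → α = 0.92×10⁻⁴ K⁻¹
Layer 1: 1.1 × 66 × 2.6×10⁻⁴ = 0.018876 m
1.1 × 740 × 2.2×10⁻⁴ = 0.17908 m
806–1556 m: 750 × 1.6×10⁻⁴ × 0.51 = 0.06120 m
Layer 4: 0.92×10⁻⁴ × 820 × 0.68 = 0.0512992 m
Δh = 0.018876 + 0.17908 + 0.06120 + 0.0512992 = 0.3104552 m

Δh = 31 cm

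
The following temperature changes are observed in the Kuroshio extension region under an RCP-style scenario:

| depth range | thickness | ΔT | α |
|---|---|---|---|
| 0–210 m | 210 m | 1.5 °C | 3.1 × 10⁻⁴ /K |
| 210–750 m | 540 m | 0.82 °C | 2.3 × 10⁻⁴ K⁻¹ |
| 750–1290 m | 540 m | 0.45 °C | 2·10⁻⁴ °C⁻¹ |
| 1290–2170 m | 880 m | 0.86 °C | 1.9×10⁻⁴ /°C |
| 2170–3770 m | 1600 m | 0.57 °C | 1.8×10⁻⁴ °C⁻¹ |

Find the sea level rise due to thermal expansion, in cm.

55.6 cm

210 × 3.1×10⁻⁴ × 1.5 = 0.09765 m
Layer 2: 2.3×10⁻⁴ × 540 × 0.82 = 0.101844 m
2×10⁻⁴ × 0.45 × 540 = 0.04860 m
1.9×10⁻⁴ × 0.86 × 880 = 0.143792 m
0.57 × 1.8×10⁻⁴ × 1600 = 0.16416 m
Δh = 0.09765 + 0.101844 + 0.04860 + 0.143792 + 0.16416 = 0.556046 m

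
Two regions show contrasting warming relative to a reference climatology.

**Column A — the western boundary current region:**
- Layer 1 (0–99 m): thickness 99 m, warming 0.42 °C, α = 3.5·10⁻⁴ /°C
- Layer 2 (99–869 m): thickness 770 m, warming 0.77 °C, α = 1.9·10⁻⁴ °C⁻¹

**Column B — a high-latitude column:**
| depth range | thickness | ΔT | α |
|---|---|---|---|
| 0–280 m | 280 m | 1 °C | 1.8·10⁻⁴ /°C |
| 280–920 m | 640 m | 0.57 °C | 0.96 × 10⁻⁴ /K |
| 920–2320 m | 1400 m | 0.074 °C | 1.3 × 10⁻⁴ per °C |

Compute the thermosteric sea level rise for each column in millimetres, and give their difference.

A: 130 mm; B: 99 mm; difference 28 mm

A 99 × 3.5×10⁻⁴ × 0.42 = 0.014553 m
A 1.9×10⁻⁴ × 0.77 × 770 = 0.112651 m
A total: 0.127204 m
B Layer 1: 280 × 1 × 1.8×10⁻⁴ = 0.05040 m
B Layer 2: 0.57 × 640 × 0.96×10⁻⁴ = 0.0350208 m
B Layer 3: 1400 × 0.074 × 1.3×10⁻⁴ = 0.013468 m
B total: 0.0988888 m
Difference: 0.127204 − 0.0988888 = 0.0283152 m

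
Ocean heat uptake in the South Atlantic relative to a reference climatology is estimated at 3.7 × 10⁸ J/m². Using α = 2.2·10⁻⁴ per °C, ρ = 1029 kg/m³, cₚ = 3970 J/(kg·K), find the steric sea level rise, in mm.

19.9 mm

Δh = αQ/(ρcₚ) = 2.2×10⁻⁴ × 3.7×10⁸ / (1029 × 3970) ≈ 0.019926 m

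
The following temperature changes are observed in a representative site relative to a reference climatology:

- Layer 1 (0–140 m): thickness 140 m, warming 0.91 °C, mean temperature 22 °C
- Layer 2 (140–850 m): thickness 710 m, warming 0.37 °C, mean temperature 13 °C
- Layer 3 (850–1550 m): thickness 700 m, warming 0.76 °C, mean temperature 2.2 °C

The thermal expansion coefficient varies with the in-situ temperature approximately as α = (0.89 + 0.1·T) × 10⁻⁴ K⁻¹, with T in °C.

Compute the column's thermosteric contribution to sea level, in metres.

0.16 m of thermosteric rise

Layer 1: α = (0.89 + 0.1×22)×10⁻⁴ = 3.09×10⁻⁴ K⁻¹
Layer 2: α = (0.89 + 0.1×13)×10⁻⁴ = 2.19×10⁻⁴ K⁻¹
Layer 3: α = (0.89 + 0.1×2.2)×10⁻⁴ = 1.11×10⁻⁴ K⁻¹
0–140 m: 3.09×10⁻⁴ × 140 × 0.91 = 0.0393666 m
0.37 × 2.19×10⁻⁴ × 710 = 0.0575313 m
700 × 0.76 × 1.11×10⁻⁴ = 0.059052 m
Δh = 0.0393666 + 0.0575313 + 0.059052 = 0.1559499 m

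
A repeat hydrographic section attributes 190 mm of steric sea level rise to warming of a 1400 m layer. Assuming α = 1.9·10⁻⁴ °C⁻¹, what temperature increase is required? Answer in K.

ΔT = Δh/(αH) = 0.19 / (1.9×10⁻⁴ × 1400) ≈ 0.7143 K

0.714 K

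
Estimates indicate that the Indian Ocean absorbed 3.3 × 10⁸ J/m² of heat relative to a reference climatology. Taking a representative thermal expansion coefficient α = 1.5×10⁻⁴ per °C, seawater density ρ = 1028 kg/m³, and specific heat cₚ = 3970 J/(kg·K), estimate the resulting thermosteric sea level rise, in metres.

Δh = αQ/(ρcₚ) = 1.5×10⁻⁴ × 3.3×10⁸ / (1028 × 3970) ≈ 0.012129 m

Δh ≈ 0.012 m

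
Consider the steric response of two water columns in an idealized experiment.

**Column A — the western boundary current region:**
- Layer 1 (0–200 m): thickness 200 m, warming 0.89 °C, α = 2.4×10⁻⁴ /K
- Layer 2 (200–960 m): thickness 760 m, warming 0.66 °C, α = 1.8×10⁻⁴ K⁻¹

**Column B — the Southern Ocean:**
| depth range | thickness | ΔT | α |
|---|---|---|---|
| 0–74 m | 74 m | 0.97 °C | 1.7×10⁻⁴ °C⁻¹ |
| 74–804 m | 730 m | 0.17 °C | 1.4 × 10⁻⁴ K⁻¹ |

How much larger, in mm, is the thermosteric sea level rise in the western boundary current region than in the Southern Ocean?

A 0–200 m: 2.4×10⁻⁴ × 200 × 0.89 = 0.04272 m
A Layer 2: 0.66 × 760 × 1.8×10⁻⁴ = 0.090288 m
A total: 0.133008 m
B 0.97 × 1.7×10⁻⁴ × 74 = 0.0122026 m
B 730 × 0.17 × 1.4×10⁻⁴ = 0.017374 m
B total: 0.0295766 m
Difference: 0.133008 − 0.0295766 = 0.1034314 m

Δh_A − Δh_B ≈ 103 mm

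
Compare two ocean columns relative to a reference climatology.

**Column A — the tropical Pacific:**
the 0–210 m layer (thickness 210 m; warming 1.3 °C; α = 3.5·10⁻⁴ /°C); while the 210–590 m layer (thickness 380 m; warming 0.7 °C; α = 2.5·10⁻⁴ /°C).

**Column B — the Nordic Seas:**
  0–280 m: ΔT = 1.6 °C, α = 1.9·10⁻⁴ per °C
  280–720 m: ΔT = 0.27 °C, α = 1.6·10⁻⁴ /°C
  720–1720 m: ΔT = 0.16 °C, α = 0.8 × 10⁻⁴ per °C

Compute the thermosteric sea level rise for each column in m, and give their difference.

A 210 × 1.3 × 3.5×10⁻⁴ = 0.09555 m
A 210–590 m: 380 × 0.7 × 2.5×10⁻⁴ = 0.06650 m
A total: 0.16205 m
B 0–280 m: 1.9×10⁻⁴ × 1.6 × 280 = 0.08512 m
B Layer 2: 1.6×10⁻⁴ × 0.27 × 440 = 0.019008 m
B 0.16 × 1000 × 0.8×10⁻⁴ = 0.01280 m
B total: 0.116928 m
Difference: 0.16205 − 0.116928 = 0.045122 m

A: 0.16 m; B: 0.12 m; difference 0.045 m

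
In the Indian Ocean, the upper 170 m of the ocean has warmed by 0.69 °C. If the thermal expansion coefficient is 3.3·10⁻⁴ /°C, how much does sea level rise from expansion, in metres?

Δh = 0.039 m

Δh = αΔT·H = 3.3×10⁻⁴ × 0.69 × 170 = 0.038709 m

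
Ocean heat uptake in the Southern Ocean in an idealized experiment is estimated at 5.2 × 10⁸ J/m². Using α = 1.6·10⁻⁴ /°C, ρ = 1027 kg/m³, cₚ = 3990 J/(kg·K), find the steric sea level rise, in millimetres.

Δh = αQ/(ρcₚ) = 1.6×10⁻⁴ × 5.2×10⁸ / (1027 × 3990) ≈ 0.020304 m

20.3 mm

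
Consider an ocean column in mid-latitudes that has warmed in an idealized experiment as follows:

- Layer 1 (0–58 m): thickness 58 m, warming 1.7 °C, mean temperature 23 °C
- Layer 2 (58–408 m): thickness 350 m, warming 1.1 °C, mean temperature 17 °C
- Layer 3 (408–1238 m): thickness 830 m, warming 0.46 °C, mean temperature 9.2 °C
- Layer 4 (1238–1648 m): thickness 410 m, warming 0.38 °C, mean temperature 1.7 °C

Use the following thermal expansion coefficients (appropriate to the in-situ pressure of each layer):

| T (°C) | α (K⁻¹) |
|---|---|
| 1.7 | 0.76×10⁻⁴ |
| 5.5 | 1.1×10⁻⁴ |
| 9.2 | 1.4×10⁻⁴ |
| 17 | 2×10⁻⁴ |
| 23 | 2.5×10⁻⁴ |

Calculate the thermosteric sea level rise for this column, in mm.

about 167 mm

Layer 1 at 23 °C → α = 2.5×10⁻⁴ K⁻¹
Layer 2 at 17 °C → α = 2×10⁻⁴ K⁻¹
Layer 3 at 9.2 °C → α = 1.4×10⁻⁴ K⁻¹
Layer 4 at 1.7 °C → α = 0.76×10⁻⁴ K⁻¹
0–58 m: 2.5×10⁻⁴ × 1.7 × 58 = 0.02465 m
Layer 2: 2×10⁻⁴ × 350 × 1.1 = 0.07700 m
0.46 × 830 × 1.4×10⁻⁴ = 0.053452 m
Layer 4: 0.38 × 410 × 0.76×10⁻⁴ = 0.0118408 m
Δh = 0.02465 + 0.07700 + 0.053452 + 0.0118408 = 0.1669428 m ≈ 167 mm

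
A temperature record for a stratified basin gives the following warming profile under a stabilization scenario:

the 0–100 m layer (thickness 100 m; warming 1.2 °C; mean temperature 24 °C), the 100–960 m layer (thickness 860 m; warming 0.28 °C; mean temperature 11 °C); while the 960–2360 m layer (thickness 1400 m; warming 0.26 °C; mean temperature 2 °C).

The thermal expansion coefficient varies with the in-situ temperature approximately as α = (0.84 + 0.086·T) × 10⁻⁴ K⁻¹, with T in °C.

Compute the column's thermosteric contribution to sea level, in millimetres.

Δh = 115 mm

Layer 1: α = (0.84 + 0.086×24)×10⁻⁴ = 2.904×10⁻⁴ K⁻¹
Layer 2: α = (0.84 + 0.086×11)×10⁻⁴ = 1.786×10⁻⁴ K⁻¹
Layer 3: α = (0.84 + 0.086×2)×10⁻⁴ = 1.012×10⁻⁴ K⁻¹
0–100 m: 1.2 × 2.904×10⁻⁴ × 100 = 0.034848 m
Layer 2: 860 × 0.28 × 1.786×10⁻⁴ = 0.04300688 m
1.012×10⁻⁴ × 0.26 × 1400 = 0.0368368 m
Δh = 0.034848 + 0.04300688 + 0.0368368 = 0.11469168 m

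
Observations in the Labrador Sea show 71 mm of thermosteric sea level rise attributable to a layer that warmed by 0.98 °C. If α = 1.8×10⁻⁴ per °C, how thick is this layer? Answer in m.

about 400 m

H = Δh/(αΔT) = 0.071 / (1.8×10⁻⁴ × 0.98) ≈ 402.5 m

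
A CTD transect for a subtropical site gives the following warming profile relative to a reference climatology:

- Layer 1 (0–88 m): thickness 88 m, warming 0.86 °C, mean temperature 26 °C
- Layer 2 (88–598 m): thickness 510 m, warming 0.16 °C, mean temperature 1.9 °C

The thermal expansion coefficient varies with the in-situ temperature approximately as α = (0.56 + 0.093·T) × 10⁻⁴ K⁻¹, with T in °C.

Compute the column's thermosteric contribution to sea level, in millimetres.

Layer 1: α = (0.56 + 0.093×26)×10⁻⁴ = 2.978×10⁻⁴ K⁻¹
Layer 2: α = (0.56 + 0.093×1.9)×10⁻⁴ = 0.7367×10⁻⁴ K⁻¹
Layer 1: 88 × 0.86 × 2.978×10⁻⁴ = 0.022537504 m
510 × 0.7367×10⁻⁴ × 0.16 = 0.006011472 m
Δh = 0.022537504 + 0.006011472 = 0.028548976 m

Δh = 28.5 mm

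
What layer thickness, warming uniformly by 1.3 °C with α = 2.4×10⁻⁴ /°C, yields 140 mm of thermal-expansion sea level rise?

H ≈ 449 m

H = Δh/(αΔT) = 0.14 / (2.4×10⁻⁴ × 1.3) ≈ 448.7 m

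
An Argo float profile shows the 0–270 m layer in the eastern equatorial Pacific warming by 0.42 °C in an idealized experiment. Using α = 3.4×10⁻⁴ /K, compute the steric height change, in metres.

Δh = αΔT·H = 3.4×10⁻⁴ × 0.42 × 270 = 0.038556 m

about 0.0386 m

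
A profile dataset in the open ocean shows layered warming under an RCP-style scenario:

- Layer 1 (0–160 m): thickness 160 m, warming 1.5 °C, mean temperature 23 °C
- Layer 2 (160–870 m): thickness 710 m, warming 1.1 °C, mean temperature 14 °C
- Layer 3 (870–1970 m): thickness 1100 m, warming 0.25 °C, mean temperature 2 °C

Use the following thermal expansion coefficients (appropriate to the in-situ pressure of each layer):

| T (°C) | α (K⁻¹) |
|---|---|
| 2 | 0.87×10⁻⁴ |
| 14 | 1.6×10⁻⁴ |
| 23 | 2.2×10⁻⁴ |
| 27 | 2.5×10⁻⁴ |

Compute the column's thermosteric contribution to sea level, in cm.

Layer 1 at 23 °C → α = 2.2×10⁻⁴ K⁻¹
Layer 2 at 14 °C → α = 1.6×10⁻⁴ K⁻¹
Layer 3 at 2 °C → α = 0.87×10⁻⁴ K⁻¹
0–160 m: 2.2×10⁻⁴ × 160 × 1.5 = 0.05280 m
1.1 × 710 × 1.6×10⁻⁴ = 0.12496 m
870–1970 m: 1100 × 0.87×10⁻⁴ × 0.25 = 0.023925 m
Δh = 0.05280 + 0.12496 + 0.023925 = 0.201685 m

20.2 cm of thermosteric rise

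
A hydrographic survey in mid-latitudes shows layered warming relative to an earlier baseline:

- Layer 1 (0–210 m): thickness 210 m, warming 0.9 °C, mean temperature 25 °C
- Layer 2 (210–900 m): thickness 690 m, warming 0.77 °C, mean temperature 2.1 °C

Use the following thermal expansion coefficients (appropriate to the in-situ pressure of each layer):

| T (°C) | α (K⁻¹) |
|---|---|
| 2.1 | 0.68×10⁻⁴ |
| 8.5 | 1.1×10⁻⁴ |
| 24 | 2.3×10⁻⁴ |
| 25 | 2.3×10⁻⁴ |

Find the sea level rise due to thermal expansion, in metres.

Δh ≈ 0.0796 m

Layer 1 at 25 °C → α = 2.3×10⁻⁴ K⁻¹
Layer 2 at 2.1 °C → α = 0.68×10⁻⁴ K⁻¹
Layer 1: 210 × 0.9 × 2.3×10⁻⁴ = 0.04347 m
210–900 m: 690 × 0.77 × 0.68×10⁻⁴ = 0.0361284 m
Δh = 0.04347 + 0.0361284 = 0.0795984 m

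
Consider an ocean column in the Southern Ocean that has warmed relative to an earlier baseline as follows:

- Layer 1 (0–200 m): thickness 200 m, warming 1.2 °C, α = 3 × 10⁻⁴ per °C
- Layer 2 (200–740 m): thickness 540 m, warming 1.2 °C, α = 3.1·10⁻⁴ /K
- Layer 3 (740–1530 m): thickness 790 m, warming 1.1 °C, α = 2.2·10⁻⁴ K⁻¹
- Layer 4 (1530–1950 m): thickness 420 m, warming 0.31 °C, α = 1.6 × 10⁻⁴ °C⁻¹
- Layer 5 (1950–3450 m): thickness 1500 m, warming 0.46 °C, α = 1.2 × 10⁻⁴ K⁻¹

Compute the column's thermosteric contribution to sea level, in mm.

570 mm

3×10⁻⁴ × 200 × 1.2 = 0.07200 m
200–740 m: 540 × 3.1×10⁻⁴ × 1.2 = 0.20088 m
740–1530 m: 790 × 2.2×10⁻⁴ × 1.1 = 0.19118 m
Layer 4: 1.6×10⁻⁴ × 0.31 × 420 = 0.020832 m
Layer 5: 1.2×10⁻⁴ × 0.46 × 1500 = 0.08280 m
Δh = 0.07200 + 0.20088 + 0.19118 + 0.020832 + 0.08280 = 0.567692 m ≈ 570 mm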